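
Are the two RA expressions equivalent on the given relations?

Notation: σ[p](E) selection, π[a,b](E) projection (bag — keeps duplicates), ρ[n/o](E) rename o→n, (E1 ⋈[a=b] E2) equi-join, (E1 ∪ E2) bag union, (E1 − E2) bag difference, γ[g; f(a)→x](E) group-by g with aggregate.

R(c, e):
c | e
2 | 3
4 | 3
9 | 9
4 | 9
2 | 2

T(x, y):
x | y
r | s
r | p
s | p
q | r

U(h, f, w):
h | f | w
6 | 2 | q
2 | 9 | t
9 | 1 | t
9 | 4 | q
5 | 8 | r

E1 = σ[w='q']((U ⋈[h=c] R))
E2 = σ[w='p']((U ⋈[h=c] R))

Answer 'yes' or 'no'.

E1 stepwise |·|:
  U → 5
  R → 5
  (U ⋈[h=c] R) → 4
  σ[w='q']((U ⋈[h=c] R)) → 1
E2 stepwise |·|:
  U → 5
  R → 5
  (U ⋈[h=c] R) → 4
  σ[w='p']((U ⋈[h=c] R)) → 0

E1 result:
h | f | w | c | e
9 | 4 | q | 9 | 9
E2 result:
h | f | w | c | e
(0 rows)
Witness: (9, 4, 'q', 9, 9) appears 1× in E1 but 0× in E2.

no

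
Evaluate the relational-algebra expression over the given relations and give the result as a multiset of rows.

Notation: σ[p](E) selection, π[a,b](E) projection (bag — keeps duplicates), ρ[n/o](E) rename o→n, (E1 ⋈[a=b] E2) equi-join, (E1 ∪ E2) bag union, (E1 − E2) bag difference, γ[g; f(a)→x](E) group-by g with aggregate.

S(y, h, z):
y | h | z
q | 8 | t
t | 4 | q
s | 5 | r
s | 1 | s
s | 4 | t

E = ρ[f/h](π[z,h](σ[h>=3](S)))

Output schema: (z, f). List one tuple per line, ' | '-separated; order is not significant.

Subexpression sizes:
  S → 5
  σ[h>=3](S) → 4
  π[z,h](σ[h>=3](S)) → 4
  ρ[f/h](π[z,h](σ[h>=3](S))) → 4

== RESULT ==
z | f
q | 4
r | 5
t | 4
t | 8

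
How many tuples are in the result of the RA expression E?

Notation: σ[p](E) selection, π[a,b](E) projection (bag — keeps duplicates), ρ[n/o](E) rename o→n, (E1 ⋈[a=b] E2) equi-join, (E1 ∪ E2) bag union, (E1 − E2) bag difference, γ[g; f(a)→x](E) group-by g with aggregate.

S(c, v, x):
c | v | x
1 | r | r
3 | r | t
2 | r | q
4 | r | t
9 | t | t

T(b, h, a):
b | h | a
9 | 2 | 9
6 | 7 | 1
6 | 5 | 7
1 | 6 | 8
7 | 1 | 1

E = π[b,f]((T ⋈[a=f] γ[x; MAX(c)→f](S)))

Per-node cardinality:
  T → 5
  S → 5
  γ[x; MAX(c)→f](S) → 3
  (T ⋈[a=f] γ[x; MAX(c)→f](S)) → 3
  π[b,f]((T ⋈[a=f] γ[x; MAX(c)→f](S))) → 3

|E| = 3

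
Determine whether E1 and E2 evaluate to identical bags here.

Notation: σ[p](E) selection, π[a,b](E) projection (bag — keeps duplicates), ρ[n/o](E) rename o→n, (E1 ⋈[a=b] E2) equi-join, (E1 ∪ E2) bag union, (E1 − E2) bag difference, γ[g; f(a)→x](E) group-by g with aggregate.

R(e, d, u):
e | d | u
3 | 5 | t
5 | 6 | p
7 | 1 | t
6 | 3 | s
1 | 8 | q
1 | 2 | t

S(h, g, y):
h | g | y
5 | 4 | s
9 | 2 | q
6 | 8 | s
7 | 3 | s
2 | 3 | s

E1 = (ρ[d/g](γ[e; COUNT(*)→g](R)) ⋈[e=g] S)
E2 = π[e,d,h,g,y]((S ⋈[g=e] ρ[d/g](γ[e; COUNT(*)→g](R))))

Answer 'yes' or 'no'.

E1 stepwise |·|:
  R → 6
  γ[e; COUNT(*)→g](R) → 5
  ρ[d/g](γ[e; COUNT(*)→g](R)) → 5
  S → 5
  (ρ[d/g](γ[e; COUNT(*)→g](R)) ⋈[e=g] S) → 2
E2 stepwise |·|:
  S → 5
  R → 6
  γ[e; COUNT(*)→g](R) → 5
  ρ[d/g](γ[e; COUNT(*)→g](R)) → 5
  (S ⋈[g=e] ρ[d/g](γ[e; COUNT(*)→g](R))) → 2
  π[e,d,h,g,y]((S ⋈[g=e] ρ[d/g](γ[e; COUNT(*)→g](R)))) → 2

E1 and E2 produce the same multiset:
e | d | h | g | y
3 | 1 | 2 | 3 | s
3 | 1 | 7 | 3 | s

yes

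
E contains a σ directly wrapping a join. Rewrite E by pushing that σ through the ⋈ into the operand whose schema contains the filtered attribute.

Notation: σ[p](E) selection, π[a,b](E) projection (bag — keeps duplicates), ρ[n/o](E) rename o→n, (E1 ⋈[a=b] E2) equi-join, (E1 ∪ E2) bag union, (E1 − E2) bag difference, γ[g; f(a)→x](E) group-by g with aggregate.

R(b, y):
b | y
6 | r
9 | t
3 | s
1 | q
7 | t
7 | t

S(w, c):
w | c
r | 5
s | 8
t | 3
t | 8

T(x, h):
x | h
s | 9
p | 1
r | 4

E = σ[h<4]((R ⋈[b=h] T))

σ filters on h, owned by the right side.
E' = (R ⋈[b=h] σ[h<4](T))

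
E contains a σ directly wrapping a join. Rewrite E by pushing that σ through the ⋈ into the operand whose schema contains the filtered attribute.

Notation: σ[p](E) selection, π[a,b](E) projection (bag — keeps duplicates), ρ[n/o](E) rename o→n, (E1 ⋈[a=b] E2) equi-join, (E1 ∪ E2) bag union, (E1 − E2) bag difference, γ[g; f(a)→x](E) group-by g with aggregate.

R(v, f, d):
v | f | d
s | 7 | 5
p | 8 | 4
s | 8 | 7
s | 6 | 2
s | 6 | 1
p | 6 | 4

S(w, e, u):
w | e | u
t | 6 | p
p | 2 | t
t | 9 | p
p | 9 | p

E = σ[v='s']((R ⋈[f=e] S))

σ filters on v, owned by the left side.
E' = (σ[v='s'](R) ⋈[f=e] S)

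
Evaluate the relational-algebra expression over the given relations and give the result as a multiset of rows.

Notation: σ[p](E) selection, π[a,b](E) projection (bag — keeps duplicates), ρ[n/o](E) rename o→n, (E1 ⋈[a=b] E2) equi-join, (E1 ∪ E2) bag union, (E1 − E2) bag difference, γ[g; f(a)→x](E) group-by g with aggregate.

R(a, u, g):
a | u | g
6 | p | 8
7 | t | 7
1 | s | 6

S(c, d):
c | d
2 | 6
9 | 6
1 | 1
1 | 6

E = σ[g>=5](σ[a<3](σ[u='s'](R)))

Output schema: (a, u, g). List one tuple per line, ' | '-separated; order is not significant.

Per-node cardinality:
  R → 3
  σ[u='s'](R) → 1
  σ[a<3](σ[u='s'](R)) → 1
  σ[g>=5](σ[a<3](σ[u='s'](R))) → 1

== RESULT ==
a | u | g
1 | s | 6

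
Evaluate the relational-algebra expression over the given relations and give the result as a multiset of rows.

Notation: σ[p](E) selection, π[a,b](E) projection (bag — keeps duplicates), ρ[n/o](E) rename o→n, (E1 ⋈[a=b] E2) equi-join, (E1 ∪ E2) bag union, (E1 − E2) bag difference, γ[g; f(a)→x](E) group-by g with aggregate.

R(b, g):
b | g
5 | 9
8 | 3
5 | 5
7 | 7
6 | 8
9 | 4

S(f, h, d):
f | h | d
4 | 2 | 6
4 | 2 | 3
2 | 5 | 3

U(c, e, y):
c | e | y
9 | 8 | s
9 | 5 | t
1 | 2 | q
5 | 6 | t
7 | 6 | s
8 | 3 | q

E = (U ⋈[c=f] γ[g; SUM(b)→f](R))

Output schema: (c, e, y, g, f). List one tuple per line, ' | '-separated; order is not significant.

Stepwise |·|:
  U → 6
  R → 6
  γ[g; SUM(b)→f](R) → 6
  (U ⋈[c=f] γ[g; SUM(b)→f](R)) → 6

== RESULT ==
c | e | y | g | f
5 | 6 | t | 5 | 5
5 | 6 | t | 9 | 5
7 | 6 | s | 7 | 7
8 | 3 | q | 3 | 8
9 | 5 | t | 4 | 9
9 | 8 | s | 4 | 9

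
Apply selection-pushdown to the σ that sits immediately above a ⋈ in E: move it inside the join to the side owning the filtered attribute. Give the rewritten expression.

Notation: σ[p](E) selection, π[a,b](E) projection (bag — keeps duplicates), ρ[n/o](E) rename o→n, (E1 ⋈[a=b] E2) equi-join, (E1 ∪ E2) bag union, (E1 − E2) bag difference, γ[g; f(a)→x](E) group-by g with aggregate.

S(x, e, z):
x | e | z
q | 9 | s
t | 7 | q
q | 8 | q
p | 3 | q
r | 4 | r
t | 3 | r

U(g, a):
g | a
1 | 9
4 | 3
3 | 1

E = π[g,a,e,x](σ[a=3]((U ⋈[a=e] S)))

σ filters on a, owned by the left side.
E' = π[g,a,e,x]((σ[a=3](U) ⋈[a=e] S))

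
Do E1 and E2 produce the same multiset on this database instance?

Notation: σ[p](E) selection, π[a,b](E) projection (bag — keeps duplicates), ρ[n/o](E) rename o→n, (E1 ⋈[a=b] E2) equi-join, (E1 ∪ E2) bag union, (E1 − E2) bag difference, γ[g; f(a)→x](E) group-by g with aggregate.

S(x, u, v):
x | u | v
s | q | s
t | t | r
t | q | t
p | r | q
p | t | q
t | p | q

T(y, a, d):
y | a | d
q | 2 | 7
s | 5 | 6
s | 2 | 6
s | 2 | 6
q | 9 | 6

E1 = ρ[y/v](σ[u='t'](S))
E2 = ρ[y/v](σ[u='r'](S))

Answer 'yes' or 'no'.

E1 stepwise |·|:
  S → 6
  σ[u='t'](S) → 2
  ρ[y/v](σ[u='t'](S)) → 2
E2 stepwise |·|:
  S → 6
  σ[u='r'](S) → 1
  ρ[y/v](σ[u='r'](S)) → 1

E1 result:
x | u | y
p | t | q
t | t | r
E2 result:
x | u | y
p | r | q
Witness: ('t', 't', 'r') appears 1× in E1 but 0× in E2.

no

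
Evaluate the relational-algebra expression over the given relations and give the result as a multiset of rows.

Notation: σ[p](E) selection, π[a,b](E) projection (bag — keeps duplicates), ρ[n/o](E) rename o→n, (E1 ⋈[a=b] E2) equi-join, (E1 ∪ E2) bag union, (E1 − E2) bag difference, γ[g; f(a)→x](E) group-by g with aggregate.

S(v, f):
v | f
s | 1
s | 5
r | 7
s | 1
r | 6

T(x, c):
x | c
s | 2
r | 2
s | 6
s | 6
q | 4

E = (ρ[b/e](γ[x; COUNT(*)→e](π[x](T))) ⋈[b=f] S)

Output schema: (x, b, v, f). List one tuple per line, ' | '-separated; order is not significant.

Stepwise |·|:
  T → 5
  π[x](T) → 5
  γ[x; COUNT(*)→e](π[x](T)) → 3
  ρ[b/e](γ[x; COUNT(*)→e](π[x](T))) → 3
  S → 5
  (ρ[b/e](γ[x; COUNT(*)→e](π[x](T))) ⋈[b=f] S) → 4

== RESULT ==
x | b | v | f
q | 1 | s | 1
q | 1 | s | 1
r | 1 | s | 1
r | 1 | s | 1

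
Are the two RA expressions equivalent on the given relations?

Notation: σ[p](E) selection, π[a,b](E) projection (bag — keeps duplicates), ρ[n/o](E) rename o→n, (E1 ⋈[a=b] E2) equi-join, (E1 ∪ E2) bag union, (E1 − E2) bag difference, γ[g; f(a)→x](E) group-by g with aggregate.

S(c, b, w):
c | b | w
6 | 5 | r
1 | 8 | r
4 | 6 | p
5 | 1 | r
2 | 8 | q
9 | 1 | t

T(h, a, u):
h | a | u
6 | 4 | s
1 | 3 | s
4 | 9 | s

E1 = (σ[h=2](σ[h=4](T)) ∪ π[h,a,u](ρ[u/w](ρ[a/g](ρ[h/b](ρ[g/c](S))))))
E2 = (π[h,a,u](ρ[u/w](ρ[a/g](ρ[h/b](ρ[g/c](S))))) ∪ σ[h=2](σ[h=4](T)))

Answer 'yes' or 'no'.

E1 per-node cardinality:
  T → 3
  σ[h=4](T) → 1
  σ[h=2](σ[h=4](T)) → 0
  S → 6
  ρ[g/c](S) → 6
  ρ[h/b](ρ[g/c](S)) → 6
  ρ[a/g](ρ[h/b](ρ[g/c](S))) → 6
  ρ[u/w](ρ[a/g](ρ[h/b](ρ[g/c](S)))) → 6
  π[h,a,u](ρ[u/w](ρ[a/g](ρ[h/b](ρ[g/c](S))))) → 6
  (σ[h=2](σ[h=4](T)) ∪ π[h,a,u](ρ[u/w](ρ[a/g](ρ[h/b](ρ[g/c](S)))))) → 6
E2 per-node cardinality:
  S → 6
  ρ[g/c](S) → 6
  ρ[h/b](ρ[g/c](S)) → 6
  ρ[a/g](ρ[h/b](ρ[g/c](S))) → 6
  ρ[u/w](ρ[a/g](ρ[h/b](ρ[g/c](S)))) → 6
  π[h,a,u](ρ[u/w](ρ[a/g](ρ[h/b](ρ[g/c](S))))) → 6
  T → 3
  σ[h=4](T) → 1
  σ[h=2](σ[h=4](T)) → 0
  (π[h,a,u](ρ[u/w](ρ[a/g](ρ[h/b](ρ[g/c](S))))) ∪ σ[h=2](σ[h=4](T))) → 6

E1 and E2 produce the same multiset:
h | a | u
1 | 5 | r
1 | 9 | t
5 | 6 | r
6 | 4 | p
8 | 1 | r
8 | 2 | q

yes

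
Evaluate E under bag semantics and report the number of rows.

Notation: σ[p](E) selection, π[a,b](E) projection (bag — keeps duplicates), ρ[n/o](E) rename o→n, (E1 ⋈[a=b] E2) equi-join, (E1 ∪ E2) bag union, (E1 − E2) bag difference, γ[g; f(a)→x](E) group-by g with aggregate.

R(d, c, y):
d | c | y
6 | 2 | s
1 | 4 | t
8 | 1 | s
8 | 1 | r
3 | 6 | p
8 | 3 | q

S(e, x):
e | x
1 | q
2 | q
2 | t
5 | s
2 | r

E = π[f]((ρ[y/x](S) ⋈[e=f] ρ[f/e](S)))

Stepwise |·|:
  S → 5
  ρ[y/x](S) → 5
  S → 5
  ρ[f/e](S) → 5
  (ρ[y/x](S) ⋈[e=f] ρ[f/e](S)) → 11
  π[f]((ρ[y/x](S) ⋈[e=f] ρ[f/e](S))) → 11

|E| = 11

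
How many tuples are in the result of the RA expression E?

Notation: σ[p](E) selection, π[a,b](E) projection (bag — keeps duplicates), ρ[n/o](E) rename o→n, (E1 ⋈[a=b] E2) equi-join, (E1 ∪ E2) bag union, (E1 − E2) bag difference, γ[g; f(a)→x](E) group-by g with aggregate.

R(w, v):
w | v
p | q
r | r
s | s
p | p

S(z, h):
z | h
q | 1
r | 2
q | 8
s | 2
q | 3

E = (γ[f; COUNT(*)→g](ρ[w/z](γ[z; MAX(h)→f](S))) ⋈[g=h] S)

Stepwise |·|:
  S → 5
  γ[z; MAX(h)→f](S) → 3
  ρ[w/z](γ[z; MAX(h)→f](S)) → 3
  γ[f; COUNT(*)→g](ρ[w/z](γ[z; MAX(h)→f](S))) → 2
  S → 5
  (γ[f; COUNT(*)→g](ρ[w/z](γ[z; MAX(h)→f](S))) ⋈[g=h] S) → 3

|E| = 3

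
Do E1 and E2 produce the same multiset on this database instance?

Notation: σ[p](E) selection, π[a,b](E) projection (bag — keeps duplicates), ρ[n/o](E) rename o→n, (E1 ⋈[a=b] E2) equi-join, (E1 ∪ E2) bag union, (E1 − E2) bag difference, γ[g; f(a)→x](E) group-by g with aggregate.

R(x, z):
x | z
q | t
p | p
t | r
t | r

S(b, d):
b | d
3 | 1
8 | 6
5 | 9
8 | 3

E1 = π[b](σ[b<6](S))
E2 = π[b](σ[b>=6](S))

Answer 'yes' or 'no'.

E1 stepwise |·|:
  S → 4
  σ[b<6](S) → 2
  π[b](σ[b<6](S)) → 2
E2 stepwise |·|:
  S → 4
  σ[b>=6](S) → 2
  π[b](σ[b>=6](S)) → 2

E1 result:
b
3
5
E2 result:
b
8
8
Witness: (8,) appears 0× in E1 but 2× in E2.

no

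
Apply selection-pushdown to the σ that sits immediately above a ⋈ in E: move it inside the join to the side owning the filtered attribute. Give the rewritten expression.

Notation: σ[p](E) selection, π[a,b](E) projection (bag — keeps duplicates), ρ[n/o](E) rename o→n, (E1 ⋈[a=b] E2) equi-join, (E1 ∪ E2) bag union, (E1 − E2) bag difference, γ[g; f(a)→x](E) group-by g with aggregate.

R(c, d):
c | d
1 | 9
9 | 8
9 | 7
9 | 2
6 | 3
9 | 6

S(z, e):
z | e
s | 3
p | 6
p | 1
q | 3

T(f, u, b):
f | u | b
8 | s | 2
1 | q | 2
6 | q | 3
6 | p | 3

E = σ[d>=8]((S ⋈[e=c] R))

σ filters on d, owned by the right side.
E' = (S ⋈[e=c] σ[d>=8](R))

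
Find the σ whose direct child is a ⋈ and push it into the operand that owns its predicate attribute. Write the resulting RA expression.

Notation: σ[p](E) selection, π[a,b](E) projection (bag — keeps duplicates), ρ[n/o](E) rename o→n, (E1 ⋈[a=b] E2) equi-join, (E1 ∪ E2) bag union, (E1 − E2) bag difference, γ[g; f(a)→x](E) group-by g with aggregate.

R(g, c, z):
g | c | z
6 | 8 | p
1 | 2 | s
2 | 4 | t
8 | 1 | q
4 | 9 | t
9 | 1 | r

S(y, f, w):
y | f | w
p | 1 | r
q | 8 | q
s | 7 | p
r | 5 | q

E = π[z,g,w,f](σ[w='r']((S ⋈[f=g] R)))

σ filters on w, owned by the left side.
E' = π[z,g,w,f]((σ[w='r'](S) ⋈[f=g] R))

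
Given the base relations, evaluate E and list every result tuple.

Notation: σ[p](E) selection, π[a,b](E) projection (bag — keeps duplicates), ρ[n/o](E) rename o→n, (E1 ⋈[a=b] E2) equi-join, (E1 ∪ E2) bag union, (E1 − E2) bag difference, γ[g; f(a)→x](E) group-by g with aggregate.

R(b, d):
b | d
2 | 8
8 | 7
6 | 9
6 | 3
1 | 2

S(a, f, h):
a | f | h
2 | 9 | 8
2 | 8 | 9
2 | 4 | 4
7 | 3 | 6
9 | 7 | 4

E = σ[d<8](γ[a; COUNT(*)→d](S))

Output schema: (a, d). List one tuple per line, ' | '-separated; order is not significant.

Per-node cardinality:
  S → 5
  γ[a; COUNT(*)→d](S) → 3
  σ[d<8](γ[a; COUNT(*)→d](S)) → 3

== RESULT ==
a | d
2 | 3
7 | 1
9 | 1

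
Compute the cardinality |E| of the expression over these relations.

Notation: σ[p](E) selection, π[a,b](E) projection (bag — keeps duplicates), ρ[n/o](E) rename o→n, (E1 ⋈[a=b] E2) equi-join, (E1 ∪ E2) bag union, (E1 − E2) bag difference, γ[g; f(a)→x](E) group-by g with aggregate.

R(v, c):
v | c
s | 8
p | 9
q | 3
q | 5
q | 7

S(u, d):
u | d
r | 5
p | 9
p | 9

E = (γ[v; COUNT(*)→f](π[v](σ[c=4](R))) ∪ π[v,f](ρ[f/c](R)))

Row counts bottom-up:
  R → 5
  σ[c=4](R) → 0
  π[v](σ[c=4](R)) → 0
  γ[v; COUNT(*)→f](π[v](σ[c=4](R))) → 0
  R → 5
  ρ[f/c](R) → 5
  π[v,f](ρ[f/c](R)) → 5
  (γ[v; COUNT(*)→f](π[v](σ[c=4](R))) ∪ π[v,f](ρ[f/c](R))) → 5

|E| = 5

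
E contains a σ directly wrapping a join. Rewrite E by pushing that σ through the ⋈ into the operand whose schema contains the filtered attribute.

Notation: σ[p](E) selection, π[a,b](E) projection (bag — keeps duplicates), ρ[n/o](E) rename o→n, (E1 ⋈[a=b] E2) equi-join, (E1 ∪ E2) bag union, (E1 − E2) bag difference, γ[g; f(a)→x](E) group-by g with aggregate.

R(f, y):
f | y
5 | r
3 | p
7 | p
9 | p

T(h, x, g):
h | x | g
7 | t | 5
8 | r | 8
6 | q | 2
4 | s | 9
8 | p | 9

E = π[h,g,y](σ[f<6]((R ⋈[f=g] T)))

σ filters on f, owned by the left side.
E' = π[h,g,y]((σ[f<6](R) ⋈[f=g] T))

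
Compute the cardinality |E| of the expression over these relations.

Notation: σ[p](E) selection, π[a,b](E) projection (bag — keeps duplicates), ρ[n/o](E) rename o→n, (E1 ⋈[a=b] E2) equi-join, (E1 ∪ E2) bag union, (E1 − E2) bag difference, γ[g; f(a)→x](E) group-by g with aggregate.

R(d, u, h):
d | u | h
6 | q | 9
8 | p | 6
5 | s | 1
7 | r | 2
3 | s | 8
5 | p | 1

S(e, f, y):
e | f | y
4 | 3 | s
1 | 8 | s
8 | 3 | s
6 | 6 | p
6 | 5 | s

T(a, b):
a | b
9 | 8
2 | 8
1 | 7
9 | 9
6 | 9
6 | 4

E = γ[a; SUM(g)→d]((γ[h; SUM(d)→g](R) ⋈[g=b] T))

Stepwise |·|:
  R → 6
  γ[h; SUM(d)→g](R) → 5
  T → 6
  (γ[h; SUM(d)→g](R) ⋈[g=b] T) → 3
  γ[a; SUM(g)→d]((γ[h; SUM(d)→g](R) ⋈[g=b] T)) → 3

|E| = 3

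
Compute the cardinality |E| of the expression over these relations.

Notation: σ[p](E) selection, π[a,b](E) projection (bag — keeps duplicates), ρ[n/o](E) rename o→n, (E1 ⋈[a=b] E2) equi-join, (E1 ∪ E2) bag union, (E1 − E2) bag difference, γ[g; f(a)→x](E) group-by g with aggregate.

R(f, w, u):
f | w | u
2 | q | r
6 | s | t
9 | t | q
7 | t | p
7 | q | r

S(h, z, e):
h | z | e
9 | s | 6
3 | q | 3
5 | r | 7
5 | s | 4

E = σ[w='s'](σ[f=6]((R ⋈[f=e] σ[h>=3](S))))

Per-node cardinality:
  R → 5
  S → 4
  σ[h>=3](S) → 4
  (R ⋈[f=e] σ[h>=3](S)) → 3
  σ[f=6]((R ⋈[f=e] σ[h>=3](S))) → 1
  σ[w='s'](σ[f=6]((R ⋈[f=e] σ[h>=3](S)))) → 1

|E| = 1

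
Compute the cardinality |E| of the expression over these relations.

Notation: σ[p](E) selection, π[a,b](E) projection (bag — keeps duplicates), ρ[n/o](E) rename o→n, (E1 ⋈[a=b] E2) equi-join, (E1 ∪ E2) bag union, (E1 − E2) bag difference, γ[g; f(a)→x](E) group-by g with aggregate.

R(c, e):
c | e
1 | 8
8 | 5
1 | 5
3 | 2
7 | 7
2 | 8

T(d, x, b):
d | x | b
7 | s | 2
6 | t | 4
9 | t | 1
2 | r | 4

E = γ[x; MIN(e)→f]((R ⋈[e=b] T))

Stepwise |·|:
  R → 6
  T → 4
  (R ⋈[e=b] T) → 1
  γ[x; MIN(e)→f]((R ⋈[e=b] T)) → 1

|E| = 1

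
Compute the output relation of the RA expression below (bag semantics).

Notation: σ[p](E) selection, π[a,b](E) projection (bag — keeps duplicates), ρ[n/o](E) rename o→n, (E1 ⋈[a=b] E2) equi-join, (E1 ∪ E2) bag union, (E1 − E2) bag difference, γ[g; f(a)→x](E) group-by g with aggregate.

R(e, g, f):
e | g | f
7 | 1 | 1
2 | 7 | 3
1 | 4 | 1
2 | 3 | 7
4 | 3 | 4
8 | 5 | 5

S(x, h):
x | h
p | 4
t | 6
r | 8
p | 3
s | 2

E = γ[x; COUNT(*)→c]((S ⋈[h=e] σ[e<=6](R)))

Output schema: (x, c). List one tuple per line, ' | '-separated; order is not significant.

Per-node cardinality:
  S → 5
  R → 6
  σ[e<=6](R) → 4
  (S ⋈[h=e] σ[e<=6](R)) → 3
  γ[x; COUNT(*)→c]((S ⋈[h=e] σ[e<=6](R))) → 2

== RESULT ==
x | c
p | 1
s | 2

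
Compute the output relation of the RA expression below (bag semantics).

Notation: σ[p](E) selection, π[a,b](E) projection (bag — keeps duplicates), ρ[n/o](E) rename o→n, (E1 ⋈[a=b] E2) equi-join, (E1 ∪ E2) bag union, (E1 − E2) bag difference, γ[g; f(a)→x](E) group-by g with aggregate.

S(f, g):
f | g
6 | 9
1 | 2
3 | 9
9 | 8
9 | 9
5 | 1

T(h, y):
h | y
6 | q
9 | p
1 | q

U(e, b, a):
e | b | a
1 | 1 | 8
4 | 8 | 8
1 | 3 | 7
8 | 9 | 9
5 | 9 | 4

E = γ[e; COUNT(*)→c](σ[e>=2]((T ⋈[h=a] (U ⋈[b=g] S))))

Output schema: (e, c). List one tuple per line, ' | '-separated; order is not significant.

Per-node cardinality:
  T → 3
  U → 5
  S → 6
  (U ⋈[b=g] S) → 8
  (T ⋈[h=a] (U ⋈[b=g] S)) → 3
  σ[e>=2]((T ⋈[h=a] (U ⋈[b=g] S))) → 3
  γ[e; COUNT(*)→c](σ[e>=2]((T ⋈[h=a] (U ⋈[b=g] S)))) → 1

== RESULT ==
e | c
8 | 3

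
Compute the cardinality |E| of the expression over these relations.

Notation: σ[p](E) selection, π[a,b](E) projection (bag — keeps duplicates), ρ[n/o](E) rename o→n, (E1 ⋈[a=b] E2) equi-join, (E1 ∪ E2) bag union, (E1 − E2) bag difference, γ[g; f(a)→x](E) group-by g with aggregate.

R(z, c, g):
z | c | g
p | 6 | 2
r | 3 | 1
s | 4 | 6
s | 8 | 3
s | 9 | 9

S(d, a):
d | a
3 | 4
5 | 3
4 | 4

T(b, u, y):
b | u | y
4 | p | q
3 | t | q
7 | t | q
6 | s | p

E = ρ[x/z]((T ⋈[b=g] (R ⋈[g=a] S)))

Row counts bottom-up:
  T → 4
  R → 5
  S → 3
  (R ⋈[g=a] S) → 1
  (T ⋈[b=g] (R ⋈[g=a] S)) → 1
  ρ[x/z]((T ⋈[b=g] (R ⋈[g=a] S))) → 1

|E| = 1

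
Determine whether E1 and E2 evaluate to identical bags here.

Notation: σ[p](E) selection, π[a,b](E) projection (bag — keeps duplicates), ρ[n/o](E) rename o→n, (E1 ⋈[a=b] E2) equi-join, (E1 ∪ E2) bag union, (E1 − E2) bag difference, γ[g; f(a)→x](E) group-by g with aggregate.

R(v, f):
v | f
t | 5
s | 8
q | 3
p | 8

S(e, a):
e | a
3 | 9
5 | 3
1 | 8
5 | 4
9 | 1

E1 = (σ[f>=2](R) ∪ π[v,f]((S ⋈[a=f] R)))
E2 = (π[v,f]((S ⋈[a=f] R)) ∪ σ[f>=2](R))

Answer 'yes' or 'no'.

E1 row counts bottom-up:
  R → 4
  σ[f>=2](R) → 4
  S → 5
  R → 4
  (S ⋈[a=f] R) → 3
  π[v,f]((S ⋈[a=f] R)) → 3
  (σ[f>=2](R) ∪ π[v,f]((S ⋈[a=f] R))) → 7
E2 row counts bottom-up:
  S → 5
  R → 4
  (S ⋈[a=f] R) → 3
  π[v,f]((S ⋈[a=f] R)) → 3
  R → 4
  σ[f>=2](R) → 4
  (π[v,f]((S ⋈[a=f] R)) ∪ σ[f>=2](R)) → 7

E1 and E2 produce the same multiset:
v | f
p | 8
p | 8
q | 3
q | 3
s | 8
s | 8
t | 5

yes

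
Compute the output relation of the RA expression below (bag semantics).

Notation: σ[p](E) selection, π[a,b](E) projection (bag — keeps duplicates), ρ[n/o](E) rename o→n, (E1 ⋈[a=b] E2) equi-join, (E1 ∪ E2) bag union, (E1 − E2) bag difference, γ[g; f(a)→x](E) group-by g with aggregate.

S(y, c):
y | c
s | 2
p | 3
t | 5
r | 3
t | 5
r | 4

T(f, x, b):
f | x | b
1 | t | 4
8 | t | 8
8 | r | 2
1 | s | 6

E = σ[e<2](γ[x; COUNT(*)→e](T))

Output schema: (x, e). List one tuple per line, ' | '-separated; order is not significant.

Row counts bottom-up:
  T → 4
  γ[x; COUNT(*)→e](T) → 3
  σ[e<2](γ[x; COUNT(*)→e](T)) → 2

== RESULT ==
x | e
r | 1
s | 1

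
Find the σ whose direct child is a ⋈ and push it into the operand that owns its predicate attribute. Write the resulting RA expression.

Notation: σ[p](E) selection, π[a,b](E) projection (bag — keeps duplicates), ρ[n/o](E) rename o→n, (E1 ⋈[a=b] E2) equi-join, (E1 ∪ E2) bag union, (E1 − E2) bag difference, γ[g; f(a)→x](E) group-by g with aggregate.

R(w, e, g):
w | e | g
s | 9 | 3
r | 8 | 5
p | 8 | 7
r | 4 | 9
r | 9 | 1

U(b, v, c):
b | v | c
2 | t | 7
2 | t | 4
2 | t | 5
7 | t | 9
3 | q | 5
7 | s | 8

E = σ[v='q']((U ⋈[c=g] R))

σ filters on v, owned by the left side.
E' = (σ[v='q'](U) ⋈[c=g] R)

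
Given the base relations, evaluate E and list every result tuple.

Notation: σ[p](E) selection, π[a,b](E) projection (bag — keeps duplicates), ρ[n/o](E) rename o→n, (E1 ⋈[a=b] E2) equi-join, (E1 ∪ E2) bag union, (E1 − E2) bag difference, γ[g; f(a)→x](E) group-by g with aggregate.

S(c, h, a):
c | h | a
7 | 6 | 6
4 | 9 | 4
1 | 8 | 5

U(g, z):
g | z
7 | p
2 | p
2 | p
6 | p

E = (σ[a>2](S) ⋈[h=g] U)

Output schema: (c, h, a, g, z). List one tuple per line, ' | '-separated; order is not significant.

Per-node cardinality:
  S → 3
  σ[a>2](S) → 3
  U → 4
  (σ[a>2](S) ⋈[h=g] U) → 1

== RESULT ==
c | h | a | g | z
7 | 6 | 6 | 6 | p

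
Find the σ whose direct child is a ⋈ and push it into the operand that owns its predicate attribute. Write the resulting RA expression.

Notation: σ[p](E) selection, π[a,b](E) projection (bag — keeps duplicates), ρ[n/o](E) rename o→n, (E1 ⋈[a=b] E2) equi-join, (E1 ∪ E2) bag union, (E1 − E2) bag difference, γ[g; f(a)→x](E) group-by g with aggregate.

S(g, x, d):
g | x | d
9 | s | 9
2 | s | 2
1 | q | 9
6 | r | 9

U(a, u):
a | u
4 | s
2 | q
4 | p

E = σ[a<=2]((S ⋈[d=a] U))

σ filters on a, owned by the right side.
E' = (S ⋈[d=a] σ[a<=2](U))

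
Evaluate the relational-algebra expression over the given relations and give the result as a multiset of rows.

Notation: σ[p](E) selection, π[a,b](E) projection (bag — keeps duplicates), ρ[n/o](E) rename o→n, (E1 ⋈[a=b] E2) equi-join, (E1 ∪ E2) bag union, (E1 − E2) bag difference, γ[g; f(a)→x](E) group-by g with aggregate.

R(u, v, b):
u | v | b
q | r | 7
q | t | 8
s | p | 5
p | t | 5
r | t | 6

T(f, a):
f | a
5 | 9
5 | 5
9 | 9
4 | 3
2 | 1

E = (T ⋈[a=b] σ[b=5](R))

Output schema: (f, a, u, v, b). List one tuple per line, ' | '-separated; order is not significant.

Per-node cardinality:
  T → 5
  R → 5
  σ[b=5](R) → 2
  (T ⋈[a=b] σ[b=5](R)) → 2

== RESULT ==
f | a | u | v | b
5 | 5 | p | t | 5
5 | 5 | s | p | 5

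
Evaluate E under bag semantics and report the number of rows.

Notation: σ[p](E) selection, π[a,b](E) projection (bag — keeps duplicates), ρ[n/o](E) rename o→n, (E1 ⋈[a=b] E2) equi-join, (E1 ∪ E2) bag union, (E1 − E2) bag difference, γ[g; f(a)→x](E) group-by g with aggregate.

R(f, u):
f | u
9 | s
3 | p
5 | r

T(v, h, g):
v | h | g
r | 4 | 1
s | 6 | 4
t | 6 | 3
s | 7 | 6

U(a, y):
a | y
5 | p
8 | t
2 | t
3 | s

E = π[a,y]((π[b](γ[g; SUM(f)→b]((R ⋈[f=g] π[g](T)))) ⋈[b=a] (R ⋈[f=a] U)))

Per-node cardinality:
  R → 3
  T → 4
  π[g](T) → 4
  (R ⋈[f=g] π[g](T)) → 1
  γ[g; SUM(f)→b]((R ⋈[f=g] π[g](T))) → 1
  π[b](γ[g; SUM(f)→b]((R ⋈[f=g] π[g](T)))) → 1
  R → 3
  U → 4
  (R ⋈[f=a] U) → 2
  (π[b](γ[g; SUM(f)→b]((R ⋈[f=g] π[g](T)))) ⋈[b=a] (R ⋈[f=a] U)) → 1
  π[a,y]((π[b](γ[g; SUM(f)→b]((R ⋈[f=g] π[g](T)))) ⋈[b=a] (R ⋈[f=a] U))) → 1

|E| = 1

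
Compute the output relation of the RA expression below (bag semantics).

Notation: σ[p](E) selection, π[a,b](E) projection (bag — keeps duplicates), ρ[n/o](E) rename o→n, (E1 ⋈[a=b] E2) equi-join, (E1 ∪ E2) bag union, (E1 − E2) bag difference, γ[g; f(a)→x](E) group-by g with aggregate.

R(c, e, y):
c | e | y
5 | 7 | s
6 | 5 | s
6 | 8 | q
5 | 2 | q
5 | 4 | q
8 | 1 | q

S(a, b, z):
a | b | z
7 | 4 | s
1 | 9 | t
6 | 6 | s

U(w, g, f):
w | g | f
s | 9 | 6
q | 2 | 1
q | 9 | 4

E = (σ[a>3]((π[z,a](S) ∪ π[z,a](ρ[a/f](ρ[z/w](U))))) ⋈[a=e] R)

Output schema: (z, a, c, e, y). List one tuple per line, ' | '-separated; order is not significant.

Per-node cardinality:
  S → 3
  π[z,a](S) → 3
  U → 3
  ρ[z/w](U) → 3
  ρ[a/f](ρ[z/w](U)) → 3
  π[z,a](ρ[a/f](ρ[z/w](U))) → 3
  (π[z,a](S) ∪ π[z,a](ρ[a/f](ρ[z/w](U)))) → 6
  σ[a>3]((π[z,a](S) ∪ π[z,a](ρ[a/f](ρ[z/w](U))))) → 4
  R → 6
  (σ[a>3]((π[z,a](S) ∪ π[z,a](ρ[a/f](ρ[z/w](U))))) ⋈[a=e] R) → 2

== RESULT ==
z | a | c | e | y
q | 4 | 5 | 4 | q
s | 7 | 5 | 7 | s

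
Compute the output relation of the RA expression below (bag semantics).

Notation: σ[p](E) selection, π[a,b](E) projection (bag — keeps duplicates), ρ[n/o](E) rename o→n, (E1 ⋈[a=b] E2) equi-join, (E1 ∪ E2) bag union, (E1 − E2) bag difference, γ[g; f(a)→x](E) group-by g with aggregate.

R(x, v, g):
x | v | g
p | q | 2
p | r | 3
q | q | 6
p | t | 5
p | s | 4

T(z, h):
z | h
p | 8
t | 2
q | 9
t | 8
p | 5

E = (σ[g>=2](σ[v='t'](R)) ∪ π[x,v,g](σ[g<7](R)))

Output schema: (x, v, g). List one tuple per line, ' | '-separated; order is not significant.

Row counts bottom-up:
  R → 5
  σ[v='t'](R) → 1
  σ[g>=2](σ[v='t'](R)) → 1
  R → 5
  σ[g<7](R) → 5
  π[x,v,g](σ[g<7](R)) → 5
  (σ[g>=2](σ[v='t'](R)) ∪ π[x,v,g](σ[g<7](R))) → 6

== RESULT ==
x | v | g
p | q | 2
p | r | 3
p | s | 4
p | t | 5
p | t | 5
q | q | 6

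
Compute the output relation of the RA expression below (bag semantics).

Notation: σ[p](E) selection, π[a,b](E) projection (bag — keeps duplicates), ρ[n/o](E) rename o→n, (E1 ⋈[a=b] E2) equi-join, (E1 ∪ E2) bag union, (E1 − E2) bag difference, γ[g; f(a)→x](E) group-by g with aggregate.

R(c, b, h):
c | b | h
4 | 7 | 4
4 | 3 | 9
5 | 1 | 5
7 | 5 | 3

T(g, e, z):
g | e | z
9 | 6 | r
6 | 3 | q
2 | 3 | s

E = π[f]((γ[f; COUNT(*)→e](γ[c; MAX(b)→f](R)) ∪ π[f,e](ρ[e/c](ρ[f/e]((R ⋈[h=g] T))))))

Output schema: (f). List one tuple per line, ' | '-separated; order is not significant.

Subexpression sizes:
  R → 4
  γ[c; MAX(b)→f](R) → 3
  γ[f; COUNT(*)→e](γ[c; MAX(b)→f](R)) → 3
  R → 4
  T → 3
  (R ⋈[h=g] T) → 1
  ρ[f/e]((R ⋈[h=g] T)) → 1
  ρ[e/c](ρ[f/e]((R ⋈[h=g] T))) → 1
  π[f,e](ρ[e/c](ρ[f/e]((R ⋈[h=g] T)))) → 1
  (γ[f; COUNT(*)→e](γ[c; MAX(b)→f](R)) ∪ π[f,e](ρ[e/c](ρ[f/e]((R ⋈[h=g] T))))) → 4
  π[f]((γ[f; COUNT(*)→e](γ[c; MAX(b)→f](R)) ∪ π[f,e](ρ[e/c](ρ[f/e]((R ⋈[h=g] T)))))) → 4

== RESULT ==
f
1
5
6
7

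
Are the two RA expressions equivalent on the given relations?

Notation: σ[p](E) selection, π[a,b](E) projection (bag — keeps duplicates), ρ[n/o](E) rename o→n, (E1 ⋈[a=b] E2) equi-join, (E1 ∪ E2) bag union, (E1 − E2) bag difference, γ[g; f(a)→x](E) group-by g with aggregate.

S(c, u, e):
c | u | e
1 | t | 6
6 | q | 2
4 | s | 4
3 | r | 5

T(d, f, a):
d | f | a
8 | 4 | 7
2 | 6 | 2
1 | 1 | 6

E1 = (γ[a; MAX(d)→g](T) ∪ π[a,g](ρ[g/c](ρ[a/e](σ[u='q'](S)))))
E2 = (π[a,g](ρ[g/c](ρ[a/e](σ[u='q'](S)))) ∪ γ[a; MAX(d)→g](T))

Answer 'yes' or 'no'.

E1 subexpression sizes:
  T → 3
  γ[a; MAX(d)→g](T) → 3
  S → 4
  σ[u='q'](S) → 1
  ρ[a/e](σ[u='q'](S)) → 1
  ρ[g/c](ρ[a/e](σ[u='q'](S))) → 1
  π[a,g](ρ[g/c](ρ[a/e](σ[u='q'](S)))) → 1
  (γ[a; MAX(d)→g](T) ∪ π[a,g](ρ[g/c](ρ[a/e](σ[u='q'](S))))) → 4
E2 subexpression sizes:
  S → 4
  σ[u='q'](S) → 1
  ρ[a/e](σ[u='q'](S)) → 1
  ρ[g/c](ρ[a/e](σ[u='q'](S))) → 1
  π[a,g](ρ[g/c](ρ[a/e](σ[u='q'](S)))) → 1
  T → 3
  γ[a; MAX(d)→g](T) → 3
  (π[a,g](ρ[g/c](ρ[a/e](σ[u='q'](S)))) ∪ γ[a; MAX(d)→g](T)) → 4

E1 and E2 produce the same multiset:
a | g
2 | 2
2 | 6
6 | 1
7 | 8

yes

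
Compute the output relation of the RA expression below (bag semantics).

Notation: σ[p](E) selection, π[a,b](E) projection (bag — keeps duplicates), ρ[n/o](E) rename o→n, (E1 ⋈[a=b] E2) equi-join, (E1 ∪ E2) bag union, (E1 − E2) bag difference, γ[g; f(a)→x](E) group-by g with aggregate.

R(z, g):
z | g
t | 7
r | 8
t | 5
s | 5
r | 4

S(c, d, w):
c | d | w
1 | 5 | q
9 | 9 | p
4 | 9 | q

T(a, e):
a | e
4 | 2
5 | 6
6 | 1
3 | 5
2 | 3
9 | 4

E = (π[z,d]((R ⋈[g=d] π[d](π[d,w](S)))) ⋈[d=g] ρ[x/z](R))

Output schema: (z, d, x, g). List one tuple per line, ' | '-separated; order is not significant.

Subexpression sizes:
  R → 5
  S → 3
  π[d,w](S) → 3
  π[d](π[d,w](S)) → 3
  (R ⋈[g=d] π[d](π[d,w](S))) → 2
  π[z,d]((R ⋈[g=d] π[d](π[d,w](S)))) → 2
  R → 5
  ρ[x/z](R) → 5
  (π[z,d]((R ⋈[g=d] π[d](π[d,w](S)))) ⋈[d=g] ρ[x/z](R)) → 4

== RESULT ==
z | d | x | g
s | 5 | s | 5
s | 5 | t | 5
t | 5 | s | 5
t | 5 | t | 5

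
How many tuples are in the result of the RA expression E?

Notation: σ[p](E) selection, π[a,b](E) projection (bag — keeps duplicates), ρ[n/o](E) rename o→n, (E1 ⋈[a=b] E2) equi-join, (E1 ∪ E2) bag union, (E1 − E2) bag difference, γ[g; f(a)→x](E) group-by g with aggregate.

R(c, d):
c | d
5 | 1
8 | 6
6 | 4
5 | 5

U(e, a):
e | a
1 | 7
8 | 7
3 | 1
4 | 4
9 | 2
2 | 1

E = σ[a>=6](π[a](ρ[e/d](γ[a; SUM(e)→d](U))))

Per-node cardinality:
  U → 6
  γ[a; SUM(e)→d](U) → 4
  ρ[e/d](γ[a; SUM(e)→d](U)) → 4
  π[a](ρ[e/d](γ[a; SUM(e)→d](U))) → 4
  σ[a>=6](π[a](ρ[e/d](γ[a; SUM(e)→d](U)))) → 1

|E| = 1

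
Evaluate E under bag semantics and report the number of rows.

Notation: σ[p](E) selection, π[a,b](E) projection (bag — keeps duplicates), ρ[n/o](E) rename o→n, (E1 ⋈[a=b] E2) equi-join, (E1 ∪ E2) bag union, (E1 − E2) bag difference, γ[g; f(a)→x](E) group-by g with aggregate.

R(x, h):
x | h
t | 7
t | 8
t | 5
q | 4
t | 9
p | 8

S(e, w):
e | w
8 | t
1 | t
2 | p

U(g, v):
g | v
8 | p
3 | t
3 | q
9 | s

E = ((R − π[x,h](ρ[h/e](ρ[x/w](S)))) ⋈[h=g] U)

Row counts bottom-up:
  R → 6
  S → 3
  ρ[x/w](S) → 3
  ρ[h/e](ρ[x/w](S)) → 3
  π[x,h](ρ[h/e](ρ[x/w](S))) → 3
  (R − π[x,h](ρ[h/e](ρ[x/w](S)))) → 5
  U → 4
  ((R − π[x,h](ρ[h/e](ρ[x/w](S)))) ⋈[h=g] U) → 2

|E| = 2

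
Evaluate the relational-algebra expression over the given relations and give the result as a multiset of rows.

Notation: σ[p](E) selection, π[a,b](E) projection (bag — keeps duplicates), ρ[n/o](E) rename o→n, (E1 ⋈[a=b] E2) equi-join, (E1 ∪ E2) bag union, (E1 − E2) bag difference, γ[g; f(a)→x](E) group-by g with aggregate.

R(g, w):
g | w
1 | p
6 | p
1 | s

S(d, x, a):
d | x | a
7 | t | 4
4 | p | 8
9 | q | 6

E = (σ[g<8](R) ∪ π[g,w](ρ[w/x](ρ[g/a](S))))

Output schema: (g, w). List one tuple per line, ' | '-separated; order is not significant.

Stepwise |·|:
  R → 3
  σ[g<8](R) → 3
  S → 3
  ρ[g/a](S) → 3
  ρ[w/x](ρ[g/a](S)) → 3
  π[g,w](ρ[w/x](ρ[g/a](S))) → 3
  (σ[g<8](R) ∪ π[g,w](ρ[w/x](ρ[g/a](S)))) → 6

== RESULT ==
g | w
1 | p
1 | s
4 | t
6 | p
6 | q
8 | p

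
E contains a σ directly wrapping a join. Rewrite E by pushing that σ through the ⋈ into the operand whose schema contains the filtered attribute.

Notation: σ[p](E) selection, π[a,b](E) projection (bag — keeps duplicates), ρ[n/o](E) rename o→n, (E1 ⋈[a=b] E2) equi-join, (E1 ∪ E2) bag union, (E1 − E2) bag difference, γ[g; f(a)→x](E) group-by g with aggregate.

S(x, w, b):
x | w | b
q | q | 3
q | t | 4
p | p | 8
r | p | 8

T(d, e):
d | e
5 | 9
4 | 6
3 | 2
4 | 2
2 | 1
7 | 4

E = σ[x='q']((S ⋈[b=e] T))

σ filters on x, owned by the left side.
E' = (σ[x='q'](S) ⋈[b=e] T)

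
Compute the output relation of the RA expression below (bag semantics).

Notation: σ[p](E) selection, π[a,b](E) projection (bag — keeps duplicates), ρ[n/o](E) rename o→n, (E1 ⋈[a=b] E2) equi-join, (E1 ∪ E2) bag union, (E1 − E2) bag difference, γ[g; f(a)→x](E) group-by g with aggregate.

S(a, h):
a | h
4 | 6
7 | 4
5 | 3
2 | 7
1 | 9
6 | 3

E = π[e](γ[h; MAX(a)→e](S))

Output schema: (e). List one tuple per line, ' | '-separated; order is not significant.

Row counts bottom-up:
  S → 6
  γ[h; MAX(a)→e](S) → 5
  π[e](γ[h; MAX(a)→e](S)) → 5

== RESULT ==
e
1
2
4
6
7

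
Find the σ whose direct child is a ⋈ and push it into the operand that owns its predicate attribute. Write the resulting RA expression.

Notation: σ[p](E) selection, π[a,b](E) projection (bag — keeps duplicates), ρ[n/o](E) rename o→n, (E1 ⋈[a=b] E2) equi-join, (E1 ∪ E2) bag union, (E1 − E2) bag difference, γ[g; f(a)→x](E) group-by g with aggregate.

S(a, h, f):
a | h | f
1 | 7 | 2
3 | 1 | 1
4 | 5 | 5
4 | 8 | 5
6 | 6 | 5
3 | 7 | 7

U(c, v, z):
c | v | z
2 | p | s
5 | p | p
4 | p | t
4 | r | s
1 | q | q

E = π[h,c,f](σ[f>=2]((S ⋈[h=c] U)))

σ filters on f, owned by the left side.
E' = π[h,c,f]((σ[f>=2](S) ⋈[h=c] U))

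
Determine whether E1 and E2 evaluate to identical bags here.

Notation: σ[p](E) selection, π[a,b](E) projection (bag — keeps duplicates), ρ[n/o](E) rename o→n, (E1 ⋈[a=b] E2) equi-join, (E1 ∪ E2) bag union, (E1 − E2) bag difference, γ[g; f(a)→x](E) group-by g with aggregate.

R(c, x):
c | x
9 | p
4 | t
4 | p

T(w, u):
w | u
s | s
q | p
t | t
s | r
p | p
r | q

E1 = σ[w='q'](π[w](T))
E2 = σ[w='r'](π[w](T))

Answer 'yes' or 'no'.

E1 subexpression sizes:
  T → 6
  π[w](T) → 6
  σ[w='q'](π[w](T)) → 1
E2 subexpression sizes:
  T → 6
  π[w](T) → 6
  σ[w='r'](π[w](T)) → 1

E1 result:
w
q
E2 result:
w
r
Witness: ('q',) appears 1× in E1 but 0× in E2.

no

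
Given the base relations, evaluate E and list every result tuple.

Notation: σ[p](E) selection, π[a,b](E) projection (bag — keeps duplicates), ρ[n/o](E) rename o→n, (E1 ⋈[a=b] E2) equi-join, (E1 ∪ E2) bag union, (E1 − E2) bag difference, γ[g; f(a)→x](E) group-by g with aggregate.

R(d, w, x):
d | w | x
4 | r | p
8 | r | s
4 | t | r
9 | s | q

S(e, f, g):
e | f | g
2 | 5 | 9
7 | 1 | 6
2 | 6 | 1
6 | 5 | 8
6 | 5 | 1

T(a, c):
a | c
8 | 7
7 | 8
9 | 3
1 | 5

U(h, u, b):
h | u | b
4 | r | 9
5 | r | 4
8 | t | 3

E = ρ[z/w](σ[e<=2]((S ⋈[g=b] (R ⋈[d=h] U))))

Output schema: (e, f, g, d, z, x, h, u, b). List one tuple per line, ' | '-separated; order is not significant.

Row counts bottom-up:
  S → 5
  R → 4
  U → 3
  (R ⋈[d=h] U) → 3
  (S ⋈[g=b] (R ⋈[d=h] U)) → 2
  σ[e<=2]((S ⋈[g=b] (R ⋈[d=h] U))) → 2
  ρ[z/w](σ[e<=2]((S ⋈[g=b] (R ⋈[d=h] U)))) → 2

== RESULT ==
e | f | g | d | z | x | h | u | b
2 | 5 | 9 | 4 | r | p | 4 | r | 9
2 | 5 | 9 | 4 | t | r | 4 | r | 9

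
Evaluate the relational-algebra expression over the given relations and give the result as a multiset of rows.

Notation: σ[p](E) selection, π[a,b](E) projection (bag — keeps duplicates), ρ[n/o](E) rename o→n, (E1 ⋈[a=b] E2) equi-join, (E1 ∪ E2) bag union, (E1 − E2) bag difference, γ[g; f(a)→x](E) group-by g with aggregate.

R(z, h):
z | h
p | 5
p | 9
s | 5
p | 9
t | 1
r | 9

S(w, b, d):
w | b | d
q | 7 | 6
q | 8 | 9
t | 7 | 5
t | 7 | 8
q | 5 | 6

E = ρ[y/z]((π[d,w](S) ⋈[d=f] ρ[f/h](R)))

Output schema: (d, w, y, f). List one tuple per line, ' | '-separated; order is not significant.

Stepwise |·|:
  S → 5
  π[d,w](S) → 5
  R → 6
  ρ[f/h](R) → 6
  (π[d,w](S) ⋈[d=f] ρ[f/h](R)) → 5
  ρ[y/z]((π[d,w](S) ⋈[d=f] ρ[f/h](R))) → 5

== RESULT ==
d | w | y | f
5 | t | p | 5
5 | t | s | 5
9 | q | p | 9
9 | q | p | 9
9 | q | r | 9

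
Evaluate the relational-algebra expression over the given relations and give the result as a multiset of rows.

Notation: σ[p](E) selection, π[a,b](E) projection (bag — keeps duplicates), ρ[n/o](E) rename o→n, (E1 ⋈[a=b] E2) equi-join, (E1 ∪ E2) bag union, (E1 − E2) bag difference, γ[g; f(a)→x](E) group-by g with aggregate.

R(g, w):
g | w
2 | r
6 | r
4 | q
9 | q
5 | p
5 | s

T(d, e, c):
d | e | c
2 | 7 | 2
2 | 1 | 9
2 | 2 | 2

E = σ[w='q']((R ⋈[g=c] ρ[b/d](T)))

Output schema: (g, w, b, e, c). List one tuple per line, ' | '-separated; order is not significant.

Per-node cardinality:
  R → 6
  T → 3
  ρ[b/d](T) → 3
  (R ⋈[g=c] ρ[b/d](T)) → 3
  σ[w='q']((R ⋈[g=c] ρ[b/d](T))) → 1

== RESULT ==
g | w | b | e | c
9 | q | 2 | 1 | 9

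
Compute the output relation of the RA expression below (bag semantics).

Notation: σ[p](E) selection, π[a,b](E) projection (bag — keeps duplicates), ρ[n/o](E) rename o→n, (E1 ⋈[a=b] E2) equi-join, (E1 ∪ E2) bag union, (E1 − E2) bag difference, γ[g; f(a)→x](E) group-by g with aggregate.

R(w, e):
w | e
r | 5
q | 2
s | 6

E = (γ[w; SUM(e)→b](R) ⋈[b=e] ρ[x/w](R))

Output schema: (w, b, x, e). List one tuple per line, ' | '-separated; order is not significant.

Subexpression sizes:
  R → 3
  γ[w; SUM(e)→b](R) → 3
  R → 3
  ρ[x/w](R) → 3
  (γ[w; SUM(e)→b](R) ⋈[b=e] ρ[x/w](R)) → 3

== RESULT ==
w | b | x | e
q | 2 | q | 2
r | 5 | r | 5
s | 6 | s | 6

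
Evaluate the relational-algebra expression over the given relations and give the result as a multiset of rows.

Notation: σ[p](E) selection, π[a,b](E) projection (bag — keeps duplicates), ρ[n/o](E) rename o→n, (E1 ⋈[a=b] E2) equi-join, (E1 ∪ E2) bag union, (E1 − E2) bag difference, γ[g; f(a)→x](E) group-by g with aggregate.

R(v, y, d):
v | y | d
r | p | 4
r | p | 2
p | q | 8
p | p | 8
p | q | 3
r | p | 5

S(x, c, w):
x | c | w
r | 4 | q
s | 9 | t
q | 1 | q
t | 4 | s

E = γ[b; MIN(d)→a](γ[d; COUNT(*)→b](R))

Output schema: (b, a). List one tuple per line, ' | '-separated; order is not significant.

Stepwise |·|:
  R → 6
  γ[d; COUNT(*)→b](R) → 5
  γ[b; MIN(d)→a](γ[d; COUNT(*)→b](R)) → 2

== RESULT ==
b | a
1 | 2
2 | 8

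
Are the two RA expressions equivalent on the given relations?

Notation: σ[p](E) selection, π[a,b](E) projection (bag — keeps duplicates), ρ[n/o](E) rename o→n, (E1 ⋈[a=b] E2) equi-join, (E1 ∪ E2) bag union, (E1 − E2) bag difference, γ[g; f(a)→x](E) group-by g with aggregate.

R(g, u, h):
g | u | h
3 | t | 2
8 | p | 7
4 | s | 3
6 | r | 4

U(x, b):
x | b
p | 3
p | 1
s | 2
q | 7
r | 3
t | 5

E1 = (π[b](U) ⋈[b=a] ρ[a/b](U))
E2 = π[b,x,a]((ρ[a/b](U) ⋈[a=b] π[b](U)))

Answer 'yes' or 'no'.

E1 per-node cardinality:
  U → 6
  π[b](U) → 6
  U → 6
  ρ[a/b](U) → 6
  (π[b](U) ⋈[b=a] ρ[a/b](U)) → 8
E2 per-node cardinality:
  U → 6
  ρ[a/b](U) → 6
  U → 6
  π[b](U) → 6
  (ρ[a/b](U) ⋈[a=b] π[b](U)) → 8
  π[b,x,a]((ρ[a/b](U) ⋈[a=b] π[b](U))) → 8

E1 and E2 produce the same multiset:
b | x | a
1 | p | 1
2 | s | 2
3 | p | 3
3 | p | 3
3 | r | 3
3 | r | 3
5 | t | 5
7 | q | 7

yes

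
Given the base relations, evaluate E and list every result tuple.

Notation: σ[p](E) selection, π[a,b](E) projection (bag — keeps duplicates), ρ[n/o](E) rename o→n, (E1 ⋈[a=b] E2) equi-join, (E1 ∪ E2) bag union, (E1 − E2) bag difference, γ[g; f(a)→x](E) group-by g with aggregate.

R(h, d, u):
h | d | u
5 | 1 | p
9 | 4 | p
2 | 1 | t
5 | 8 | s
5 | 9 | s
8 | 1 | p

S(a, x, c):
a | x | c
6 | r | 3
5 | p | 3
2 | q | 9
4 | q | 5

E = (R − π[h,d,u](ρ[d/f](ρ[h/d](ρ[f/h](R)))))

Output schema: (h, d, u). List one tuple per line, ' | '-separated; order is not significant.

Per-node cardinality:
  R → 6
  R → 6
  ρ[f/h](R) → 6
  ρ[h/d](ρ[f/h](R)) → 6
  ρ[d/f](ρ[h/d](ρ[f/h](R))) → 6
  π[h,d,u](ρ[d/f](ρ[h/d](ρ[f/h](R)))) → 6
  (R − π[h,d,u](ρ[d/f](ρ[h/d](ρ[f/h](R))))) → 6

== RESULT ==
h | d | u
2 | 1 | t
5 | 1 | p
5 | 8 | s
5 | 9 | s
8 | 1 | p
9 | 4 | p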